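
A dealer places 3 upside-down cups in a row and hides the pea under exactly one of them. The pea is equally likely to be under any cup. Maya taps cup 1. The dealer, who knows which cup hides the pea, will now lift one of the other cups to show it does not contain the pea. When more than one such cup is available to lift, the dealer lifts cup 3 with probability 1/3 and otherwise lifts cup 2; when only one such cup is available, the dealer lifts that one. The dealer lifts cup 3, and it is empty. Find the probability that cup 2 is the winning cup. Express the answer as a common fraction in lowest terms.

3/4

Consider each possible location of the pea in turn.
If it is under cup 1 (prior 1/3): cup 3 is available, opened with probability 1/3; weight (1/3)·(1/3) = 1/9.
If it is under cup 2 (prior 1/3): only cup 3 is available, probability 1; weight (1/3)·1 = 1/3.
If it is under cup 3 (prior 1/3): the dealer opened cup 3, so this case is ruled out; weight (1/3)·0 = 0.
The weights sum to 4/9.
So P(the pea under cup 2 | the dealer opened cup 3) = (1/3) / (4/9) = 3/4.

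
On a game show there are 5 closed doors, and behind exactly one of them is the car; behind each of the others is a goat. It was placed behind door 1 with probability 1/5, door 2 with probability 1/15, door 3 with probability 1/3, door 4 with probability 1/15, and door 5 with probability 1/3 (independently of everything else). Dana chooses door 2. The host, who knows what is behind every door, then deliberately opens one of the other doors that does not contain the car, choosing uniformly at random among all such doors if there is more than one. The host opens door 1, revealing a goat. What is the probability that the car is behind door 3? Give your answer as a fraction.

Consider each possible location of the car in turn.
If it is behind door 1 (prior 1/5): the host opened door 1, so this case is ruled out; weight (1/5)·0 = 0.
If it is behind door 2 (prior 1/15): the host has 4 equally likely choices, so probability 1/4; weight (1/15)·(1/4) = 1/60.
If it is behind either of doors 3 and 5 (prior 1/3 each): the host has 3 equally likely choices, so probability 1/3; weight (1/3)·(1/3) = 1/9 each.
If it is behind door 4 (prior 1/15): the host has 3 equally likely choices, so probability 1/3; weight (1/15)·(1/3) = 1/45.
The weights sum to 47/180.
So P(the car behind door 3 | the host opened door 1) = (1/9) / (47/180) = 20/47.

20/47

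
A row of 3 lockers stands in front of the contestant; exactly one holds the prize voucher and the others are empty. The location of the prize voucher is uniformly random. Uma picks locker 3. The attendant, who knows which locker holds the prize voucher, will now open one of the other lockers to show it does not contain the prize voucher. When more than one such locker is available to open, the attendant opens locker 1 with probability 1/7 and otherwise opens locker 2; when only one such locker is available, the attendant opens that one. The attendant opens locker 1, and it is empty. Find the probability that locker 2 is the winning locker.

Condition on the true location of the prize voucher.
If it is in locker 1 (prior 1/3): the attendant opened locker 1, so this case is ruled out; weight (1/3)·0 = 0.
If it is in locker 2 (prior 1/3): only locker 1 is available, probability 1; weight (1/3)·1 = 1/3.
If it is in locker 3 (prior 1/3): locker 1 is available, opened with probability 1/7; weight (1/3)·(1/7) = 1/21.
The weights sum to 8/21.
So P(the prize voucher in locker 2 | the attendant opened locker 1) = (1/3) / (8/21) = 7/8.

7/8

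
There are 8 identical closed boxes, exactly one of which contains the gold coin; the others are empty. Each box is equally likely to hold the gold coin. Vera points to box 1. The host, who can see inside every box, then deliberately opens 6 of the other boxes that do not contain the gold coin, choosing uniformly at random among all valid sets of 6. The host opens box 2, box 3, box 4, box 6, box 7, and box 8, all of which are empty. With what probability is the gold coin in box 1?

Condition on the true location of the gold coin.
If it is in box 1 (prior 1/8): the host has 7 equally likely choices, so probability 1/7; weight (1/8)·(1/7) = 1/56.
If it is in any of boxes 2, 3, 4, 6, 7, and 8 (prior 1/8 each): that box was opened and seen not to hold the prize — ruled out; weight (1/8)·0 = 0 each.
If it is in box 5 (prior 1/8): the host has no choice, probability 1; weight (1/8)·1 = 1/8.
The weights sum to 1/7.
So P(the gold coin in box 1 | the host opened box 2, box 3, box 4, box 6, box 7, and box 8) = (1/56) / (1/7) = 1/8.

1/8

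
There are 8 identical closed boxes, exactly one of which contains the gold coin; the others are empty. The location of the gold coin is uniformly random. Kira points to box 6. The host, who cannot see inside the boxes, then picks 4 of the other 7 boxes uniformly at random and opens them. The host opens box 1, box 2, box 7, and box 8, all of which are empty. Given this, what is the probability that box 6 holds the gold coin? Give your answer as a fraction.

1/4

Apply Bayes' rule, conditioning on where the gold coin actually is.
If it is in any of boxes 1, 2, 7, and 8 (prior 1/8 each): that box was opened and seen not to hold the prize — ruled out; weight (1/8)·0 = 0 each.
If it is in any of boxes 3, 4, 5, and 6 (prior 1/8 each): the host picks exactly this set with probability 1/35 regardless, and none is the prize; weight (1/8)·(1/35) = 1/280 each.
The weights sum to 1/70.
So P(the gold coin in box 6 | the host opened box 1, box 2, box 7, and box 8) = (1/280) / (1/70) = 1/4.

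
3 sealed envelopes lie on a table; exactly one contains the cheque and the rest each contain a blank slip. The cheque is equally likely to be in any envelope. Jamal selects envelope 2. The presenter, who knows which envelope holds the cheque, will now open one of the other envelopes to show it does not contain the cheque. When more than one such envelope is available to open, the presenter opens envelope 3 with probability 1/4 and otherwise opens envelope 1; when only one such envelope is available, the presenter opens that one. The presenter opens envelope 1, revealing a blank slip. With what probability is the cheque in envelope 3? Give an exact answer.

Apply Bayes' rule, conditioning on where the cheque actually is.
If it is in envelope 1 (prior 1/3): the presenter opened envelope 1, so this case is ruled out; weight (1/3)·0 = 0.
If it is in envelope 2 (prior 1/3): envelope 3 is available but not opened, probability 3/4; weight (1/3)·(3/4) = 1/4.
If it is in envelope 3 (prior 1/3): only envelope 1 is available, probability 1; weight (1/3)·1 = 1/3.
The weights sum to 7/12.
So P(the cheque in envelope 3 | the presenter opened envelope 1) = (1/3) / (7/12) = 4/7.

4/7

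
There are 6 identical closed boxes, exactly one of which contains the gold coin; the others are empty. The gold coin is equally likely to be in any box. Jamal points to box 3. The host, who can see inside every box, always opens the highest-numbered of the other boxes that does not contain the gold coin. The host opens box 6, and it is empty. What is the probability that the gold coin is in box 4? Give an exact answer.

Apply Bayes' rule, conditioning on where the gold coin actually is.
If it is in any of boxes 1, 2, 3, 4, and 5 (prior 1/6 each): box 6 is the highest-numbered option available, probability 1; weight (1/6)·1 = 1/6 each.
If it is in box 6 (prior 1/6): the host opened box 6, so this case is ruled out; weight (1/6)·0 = 0.
The weights sum to 5/6.
So P(the gold coin in box 4 | the host opened box 6) = (1/6) / (5/6) = 1/5.

1/5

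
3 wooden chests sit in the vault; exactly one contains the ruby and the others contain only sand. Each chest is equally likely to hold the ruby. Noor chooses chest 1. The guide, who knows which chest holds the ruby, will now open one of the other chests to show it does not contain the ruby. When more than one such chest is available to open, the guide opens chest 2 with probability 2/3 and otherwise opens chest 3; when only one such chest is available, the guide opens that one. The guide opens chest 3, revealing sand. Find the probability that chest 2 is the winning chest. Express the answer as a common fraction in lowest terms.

Consider each possible location of the ruby in turn.
If it is in chest 1 (prior 1/3): chest 2 is available but not opened, probability 1/3; weight (1/3)·(1/3) = 1/9.
If it is in chest 2 (prior 1/3): only chest 3 is available, probability 1; weight (1/3)·1 = 1/3.
If it is in chest 3 (prior 1/3): the guide opened chest 3, so this case is ruled out; weight (1/3)·0 = 0.
The weights sum to 4/9.
So P(the ruby in chest 2 | the guide opened chest 3) = (1/3) / (4/9) = 3/4.

3/4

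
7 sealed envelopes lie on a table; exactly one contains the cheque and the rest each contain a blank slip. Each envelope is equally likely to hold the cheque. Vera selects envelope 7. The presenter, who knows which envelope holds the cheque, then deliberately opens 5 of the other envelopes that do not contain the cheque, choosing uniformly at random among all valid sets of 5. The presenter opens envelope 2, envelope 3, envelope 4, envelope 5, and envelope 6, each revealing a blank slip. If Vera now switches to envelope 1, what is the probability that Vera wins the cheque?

Consider each possible location of the cheque in turn.
If it is in envelope 1 (prior 1/7): the presenter has no choice, probability 1; weight (1/7)·1 = 1/7.
If it is in any of envelopes 2, 3, 4, 5, and 6 (prior 1/7 each): that envelope was opened and seen not to hold the prize — ruled out; weight (1/7)·0 = 0 each.
If it is in envelope 7 (prior 1/7): the presenter has 6 equally likely choices, so probability 1/6; weight (1/7)·(1/6) = 1/42.
The weights sum to 1/6.
So P(the cheque in envelope 1 | the presenter opened envelope 2, envelope 3, envelope 4, envelope 5, and envelope 6) = (1/7) / (1/6) = 6/7.

6/7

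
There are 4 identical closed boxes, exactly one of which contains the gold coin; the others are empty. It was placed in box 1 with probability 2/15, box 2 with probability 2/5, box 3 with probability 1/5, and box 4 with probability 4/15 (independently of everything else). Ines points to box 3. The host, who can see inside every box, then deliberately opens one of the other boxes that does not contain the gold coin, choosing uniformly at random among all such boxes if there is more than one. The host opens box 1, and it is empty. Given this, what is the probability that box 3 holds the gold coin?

Apply Bayes' rule, conditioning on where the gold coin actually is.
If it is in box 1 (prior 2/15): the host opened box 1, so this case is ruled out; weight (2/15)·0 = 0.
If it is in box 2 (prior 2/5): the host has 2 equally likely choices, so probability 1/2; weight (2/5)·(1/2) = 1/5.
If it is in box 3 (prior 1/5): the host has 3 equally likely choices, so probability 1/3; weight (1/5)·(1/3) = 1/15.
If it is in box 4 (prior 4/15): the host has 2 equally likely choices, so probability 1/2; weight (4/15)·(1/2) = 2/15.
The weights sum to 2/5.
So P(the gold coin in box 3 | the host opened box 1) = (1/15) / (2/5) = 1/6.

1/6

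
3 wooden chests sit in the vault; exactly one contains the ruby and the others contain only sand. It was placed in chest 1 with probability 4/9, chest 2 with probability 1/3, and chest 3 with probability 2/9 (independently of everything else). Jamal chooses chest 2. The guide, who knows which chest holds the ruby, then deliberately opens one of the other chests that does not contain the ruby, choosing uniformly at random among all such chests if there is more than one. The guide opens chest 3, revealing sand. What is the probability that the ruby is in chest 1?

Apply Bayes' rule, conditioning on where the ruby actually is.
If it is in chest 1 (prior 4/9): the guide has no choice, probability 1; weight (4/9)·1 = 4/9.
If it is in chest 2 (prior 1/3): the guide has 2 equally likely choices, so probability 1/2; weight (1/3)·(1/2) = 1/6.
If it is in chest 3 (prior 2/9): the guide opened chest 3, so this case is ruled out; weight (2/9)·0 = 0.
The weights sum to 11/18.
So P(the ruby in chest 1 | the guide opened chest 3) = (4/9) / (11/18) = 8/11.

8/11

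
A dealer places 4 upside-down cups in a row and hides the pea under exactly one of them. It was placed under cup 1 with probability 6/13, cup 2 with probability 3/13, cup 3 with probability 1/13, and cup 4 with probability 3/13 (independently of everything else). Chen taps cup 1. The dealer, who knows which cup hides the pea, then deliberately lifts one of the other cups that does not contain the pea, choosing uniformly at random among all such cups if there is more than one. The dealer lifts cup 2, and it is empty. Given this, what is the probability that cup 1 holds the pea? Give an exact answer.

1/2

Consider each possible location of the pea in turn.
If it is under cup 1 (prior 6/13): the dealer has 3 equally likely choices, so probability 1/3; weight (6/13)·(1/3) = 2/13.
If it is under cup 2 (prior 3/13): the dealer opened cup 2, so this case is ruled out; weight (3/13)·0 = 0.
If it is under cup 3 (prior 1/13): the dealer has 2 equally likely choices, so probability 1/2; weight (1/13)·(1/2) = 1/26.
If it is under cup 4 (prior 3/13): the dealer has 2 equally likely choices, so probability 1/2; weight (3/13)·(1/2) = 3/26.
The weights sum to 4/13.
So P(the pea under cup 1 | the dealer opened cup 2) = (2/13) / (4/13) = 1/2.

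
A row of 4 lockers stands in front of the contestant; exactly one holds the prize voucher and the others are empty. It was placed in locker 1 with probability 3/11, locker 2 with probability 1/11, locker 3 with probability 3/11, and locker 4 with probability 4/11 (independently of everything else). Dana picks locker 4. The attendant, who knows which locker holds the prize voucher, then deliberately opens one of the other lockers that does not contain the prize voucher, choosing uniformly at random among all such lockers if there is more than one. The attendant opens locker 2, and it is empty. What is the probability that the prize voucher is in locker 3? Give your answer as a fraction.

9/26

Condition on the true location of the prize voucher.
If it is in either of lockers 1 and 3 (prior 3/11 each): the attendant has 2 equally likely choices, so probability 1/2; weight (3/11)·(1/2) = 3/22 each.
If it is in locker 2 (prior 1/11): the attendant opened locker 2, so this case is ruled out; weight (1/11)·0 = 0.
If it is in locker 4 (prior 4/11): the attendant has 3 equally likely choices, so probability 1/3; weight (4/11)·(1/3) = 4/33.
The weights sum to 13/33.
So P(the prize voucher in locker 3 | the attendant opened locker 2) = (3/22) / (13/33) = 9/26.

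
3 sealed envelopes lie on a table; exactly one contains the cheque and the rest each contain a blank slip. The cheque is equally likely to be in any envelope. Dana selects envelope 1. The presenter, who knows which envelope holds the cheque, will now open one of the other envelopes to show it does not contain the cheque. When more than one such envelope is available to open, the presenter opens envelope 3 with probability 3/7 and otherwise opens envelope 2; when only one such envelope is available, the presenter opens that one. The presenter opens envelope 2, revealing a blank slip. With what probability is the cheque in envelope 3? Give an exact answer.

7/11

Condition on the true location of the cheque.
If it is in envelope 1 (prior 1/3): envelope 3 is available but not opened, probability 4/7; weight (1/3)·(4/7) = 4/21.
If it is in envelope 2 (prior 1/3): the presenter opened envelope 2, so this case is ruled out; weight (1/3)·0 = 0.
If it is in envelope 3 (prior 1/3): only envelope 2 is available, probability 1; weight (1/3)·1 = 1/3.
The weights sum to 11/21.
So P(the cheque in envelope 3 | the presenter opened envelope 2) = (1/3) / (11/21) = 7/11.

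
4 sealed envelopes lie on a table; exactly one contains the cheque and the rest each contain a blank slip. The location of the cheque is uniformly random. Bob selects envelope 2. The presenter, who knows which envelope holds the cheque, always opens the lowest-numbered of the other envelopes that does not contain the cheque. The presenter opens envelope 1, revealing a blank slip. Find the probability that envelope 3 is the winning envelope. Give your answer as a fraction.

Condition on the true location of the cheque.
If it is in envelope 1 (prior 1/4): the presenter opened envelope 1, so this case is ruled out; weight (1/4)·0 = 0.
If it is in any of envelopes 2, 3, and 4 (prior 1/4 each): envelope 1 is the lowest-numbered option available, probability 1; weight (1/4)·1 = 1/4 each.
The weights sum to 3/4.
So P(the cheque in envelope 3 | the presenter opened envelope 1) = (1/4) / (3/4) = 1/3.

1/3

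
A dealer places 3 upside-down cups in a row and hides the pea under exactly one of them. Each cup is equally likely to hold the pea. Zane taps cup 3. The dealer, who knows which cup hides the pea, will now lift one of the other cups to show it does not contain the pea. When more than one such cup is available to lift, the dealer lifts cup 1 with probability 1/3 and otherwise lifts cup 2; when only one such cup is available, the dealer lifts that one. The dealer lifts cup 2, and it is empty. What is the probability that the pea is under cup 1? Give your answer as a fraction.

Apply Bayes' rule, conditioning on where the pea actually is.
If it is under cup 1 (prior 1/3): only cup 2 is available, probability 1; weight (1/3)·1 = 1/3.
If it is under cup 2 (prior 1/3): the dealer opened cup 2, so this case is ruled out; weight (1/3)·0 = 0.
If it is under cup 3 (prior 1/3): cup 1 is available but not opened, probability 2/3; weight (1/3)·(2/3) = 2/9.
The weights sum to 5/9.
So P(the pea under cup 1 | the dealer opened cup 2) = (1/3) / (5/9) = 3/5.

3/5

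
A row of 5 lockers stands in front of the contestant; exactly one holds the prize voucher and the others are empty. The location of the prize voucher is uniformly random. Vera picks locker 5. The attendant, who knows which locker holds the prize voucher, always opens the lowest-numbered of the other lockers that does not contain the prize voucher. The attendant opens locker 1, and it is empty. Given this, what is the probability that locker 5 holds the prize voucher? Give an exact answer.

Consider each possible location of the prize voucher in turn.
If it is in locker 1 (prior 1/5): the attendant opened locker 1, so this case is ruled out; weight (1/5)·0 = 0.
If it is in any of lockers 2, 3, 4, and 5 (prior 1/5 each): locker 1 is the lowest-numbered option available, probability 1; weight (1/5)·1 = 1/5 each.
The weights sum to 4/5.
So P(the prize voucher in locker 5 | the attendant opened locker 1) = (1/5) / (4/5) = 1/4.

1/4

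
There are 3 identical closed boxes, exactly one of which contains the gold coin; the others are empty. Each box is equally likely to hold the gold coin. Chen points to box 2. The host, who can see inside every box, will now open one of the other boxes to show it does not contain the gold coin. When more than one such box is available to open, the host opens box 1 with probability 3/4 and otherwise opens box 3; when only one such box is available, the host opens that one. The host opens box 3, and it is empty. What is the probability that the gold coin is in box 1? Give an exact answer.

Apply Bayes' rule, conditioning on where the gold coin actually is.
If it is in box 1 (prior 1/3): only box 3 is available, probability 1; weight (1/3)·1 = 1/3.
If it is in box 2 (prior 1/3): box 1 is available but not opened, probability 1/4; weight (1/3)·(1/4) = 1/12.
If it is in box 3 (prior 1/3): the host opened box 3, so this case is ruled out; weight (1/3)·0 = 0.
The weights sum to 5/12.
So P(the gold coin in box 1 | the host opened box 3) = (1/3) / (5/12) = 4/5.

4/5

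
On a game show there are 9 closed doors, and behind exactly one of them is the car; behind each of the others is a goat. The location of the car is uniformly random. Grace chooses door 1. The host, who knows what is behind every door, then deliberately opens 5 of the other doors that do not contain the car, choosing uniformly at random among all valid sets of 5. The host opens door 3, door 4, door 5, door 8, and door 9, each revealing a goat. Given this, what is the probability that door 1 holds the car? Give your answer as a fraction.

Apply Bayes' rule, conditioning on where the car actually is.
If it is behind door 1 (prior 1/9): the host has 56 equally likely choices, so probability 1/56; weight (1/9)·(1/56) = 1/504.
If it is behind any of doors 2, 6, and 7 (prior 1/9 each): the host has 21 equally likely choices, so probability 1/21; weight (1/9)·(1/21) = 1/189 each.
If it is behind any of doors 3, 4, 5, 8, and 9 (prior 1/9 each): that door was opened and seen not to hold the prize — ruled out; weight (1/9)·0 = 0 each.
The weights sum to 1/56.
So P(the car behind door 1 | the host opened door 3, door 4, door 5, door 8, and door 9) = (1/504) / (1/56) = 1/9.

1/9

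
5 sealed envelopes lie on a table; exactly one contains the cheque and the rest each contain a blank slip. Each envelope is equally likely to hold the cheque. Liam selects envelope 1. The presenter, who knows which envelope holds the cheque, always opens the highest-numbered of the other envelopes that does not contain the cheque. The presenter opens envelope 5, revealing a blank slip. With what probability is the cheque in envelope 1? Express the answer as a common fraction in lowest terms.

Condition on the true location of the cheque.
If it is in any of envelopes 1, 2, 3, and 4 (prior 1/5 each): envelope 5 is the highest-numbered option available, probability 1; weight (1/5)·1 = 1/5 each.
If it is in envelope 5 (prior 1/5): the presenter opened envelope 5, so this case is ruled out; weight (1/5)·0 = 0.
The weights sum to 4/5.
So P(the cheque in envelope 1 | the presenter opened envelope 5) = (1/5) / (4/5) = 1/4.

1/4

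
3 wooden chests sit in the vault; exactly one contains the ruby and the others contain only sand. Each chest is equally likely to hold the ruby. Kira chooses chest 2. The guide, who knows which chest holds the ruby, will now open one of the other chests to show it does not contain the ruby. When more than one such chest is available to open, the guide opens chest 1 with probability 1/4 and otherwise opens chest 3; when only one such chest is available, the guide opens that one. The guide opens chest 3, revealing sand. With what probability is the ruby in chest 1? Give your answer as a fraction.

4/7

Apply Bayes' rule, conditioning on where the ruby actually is.
If it is in chest 1 (prior 1/3): only chest 3 is available, probability 1; weight (1/3)·1 = 1/3.
If it is in chest 2 (prior 1/3): chest 1 is available but not opened, probability 3/4; weight (1/3)·(3/4) = 1/4.
If it is in chest 3 (prior 1/3): the guide opened chest 3, so this case is ruled out; weight (1/3)·0 = 0.
The weights sum to 7/12.
So P(the ruby in chest 1 | the guide opened chest 3) = (1/3) / (7/12) = 4/7.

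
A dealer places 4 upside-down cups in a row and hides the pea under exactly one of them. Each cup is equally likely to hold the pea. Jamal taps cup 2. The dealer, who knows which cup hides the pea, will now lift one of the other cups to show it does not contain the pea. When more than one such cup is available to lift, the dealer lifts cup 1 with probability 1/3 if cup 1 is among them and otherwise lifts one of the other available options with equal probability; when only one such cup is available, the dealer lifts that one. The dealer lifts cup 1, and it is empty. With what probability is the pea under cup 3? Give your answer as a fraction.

Consider each possible location of the pea in turn.
If it is under cup 1 (prior 1/4): the dealer opened cup 1, so this case is ruled out; weight (1/4)·0 = 0.
If it is under any of cups 2, 3, and 4 (prior 1/4 each): cup 1 is available, opened with probability 1/3; weight (1/4)·(1/3) = 1/12 each.
The weights sum to 1/4.
So P(the pea under cup 3 | the dealer opened cup 1) = (1/12) / (1/4) = 1/3.

1/3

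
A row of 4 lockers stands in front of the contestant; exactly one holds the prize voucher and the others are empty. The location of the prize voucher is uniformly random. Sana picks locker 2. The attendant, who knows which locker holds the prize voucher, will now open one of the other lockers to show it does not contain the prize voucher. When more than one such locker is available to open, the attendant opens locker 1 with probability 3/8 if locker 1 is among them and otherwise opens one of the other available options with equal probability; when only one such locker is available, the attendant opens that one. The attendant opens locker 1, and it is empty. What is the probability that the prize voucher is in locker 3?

1/3

Condition on the true location of the prize voucher.
If it is in locker 1 (prior 1/4): the attendant opened locker 1, so this case is ruled out; weight (1/4)·0 = 0.
If it is in any of lockers 2, 3, and 4 (prior 1/4 each): locker 1 is available, opened with probability 3/8; weight (1/4)·(3/8) = 3/32 each.
The weights sum to 9/32.
So P(the prize voucher in locker 3 | the attendant opened locker 1) = (3/32) / (9/32) = 1/3.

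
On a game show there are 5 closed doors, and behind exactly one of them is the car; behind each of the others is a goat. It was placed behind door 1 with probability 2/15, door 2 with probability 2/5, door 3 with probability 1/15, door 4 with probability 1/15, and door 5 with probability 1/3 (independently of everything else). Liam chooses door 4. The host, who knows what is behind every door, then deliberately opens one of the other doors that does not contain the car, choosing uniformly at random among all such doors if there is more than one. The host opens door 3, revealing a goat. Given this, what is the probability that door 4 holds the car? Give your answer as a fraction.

3/55

Consider each possible location of the car in turn.
If it is behind door 1 (prior 2/15): the host has 3 equally likely choices, so probability 1/3; weight (2/15)·(1/3) = 2/45.
If it is behind door 2 (prior 2/5): the host has 3 equally likely choices, so probability 1/3; weight (2/5)·(1/3) = 2/15.
If it is behind door 3 (prior 1/15): the host opened door 3, so this case is ruled out; weight (1/15)·0 = 0.
If it is behind door 4 (prior 1/15): the host has 4 equally likely choices, so probability 1/4; weight (1/15)·(1/4) = 1/60.
If it is behind door 5 (prior 1/3): the host has 3 equally likely choices, so probability 1/3; weight (1/3)·(1/3) = 1/9.
The weights sum to 11/36.
So P(the car behind door 4 | the host opened door 3) = (1/60) / (11/36) = 3/55.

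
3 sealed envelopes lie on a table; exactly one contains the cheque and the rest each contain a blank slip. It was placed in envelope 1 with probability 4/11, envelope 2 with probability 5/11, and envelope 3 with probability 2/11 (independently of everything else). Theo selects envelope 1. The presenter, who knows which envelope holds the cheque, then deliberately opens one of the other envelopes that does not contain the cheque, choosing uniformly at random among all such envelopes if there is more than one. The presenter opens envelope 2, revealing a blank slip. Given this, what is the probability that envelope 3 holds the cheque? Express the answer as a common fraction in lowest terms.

1/2

Apply Bayes' rule, conditioning on where the cheque actually is.
If it is in envelope 1 (prior 4/11): the presenter has 2 equally likely choices, so probability 1/2; weight (4/11)·(1/2) = 2/11.
If it is in envelope 2 (prior 5/11): the presenter opened envelope 2, so this case is ruled out; weight (5/11)·0 = 0.
If it is in envelope 3 (prior 2/11): the presenter has no choice, probability 1; weight (2/11)·1 = 2/11.
The weights sum to 4/11.
So P(the cheque in envelope 3 | the presenter opened envelope 2) = (2/11) / (4/11) = 1/2.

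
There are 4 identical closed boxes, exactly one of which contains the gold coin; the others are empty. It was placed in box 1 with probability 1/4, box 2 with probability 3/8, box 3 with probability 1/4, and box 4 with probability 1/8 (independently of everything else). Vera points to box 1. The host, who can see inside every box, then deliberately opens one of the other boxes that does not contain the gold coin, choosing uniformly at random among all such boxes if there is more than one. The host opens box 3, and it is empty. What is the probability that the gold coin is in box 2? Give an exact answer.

9/16

Apply Bayes' rule, conditioning on where the gold coin actually is.
If it is in box 1 (prior 1/4): the host has 3 equally likely choices, so probability 1/3; weight (1/4)·(1/3) = 1/12.
If it is in box 2 (prior 3/8): the host has 2 equally likely choices, so probability 1/2; weight (3/8)·(1/2) = 3/16.
If it is in box 3 (prior 1/4): the host opened box 3, so this case is ruled out; weight (1/4)·0 = 0.
If it is in box 4 (prior 1/8): the host has 2 equally likely choices, so probability 1/2; weight (1/8)·(1/2) = 1/16.
The weights sum to 1/3.
So P(the gold coin in box 2 | the host opened box 3) = (3/16) / (1/3) = 9/16.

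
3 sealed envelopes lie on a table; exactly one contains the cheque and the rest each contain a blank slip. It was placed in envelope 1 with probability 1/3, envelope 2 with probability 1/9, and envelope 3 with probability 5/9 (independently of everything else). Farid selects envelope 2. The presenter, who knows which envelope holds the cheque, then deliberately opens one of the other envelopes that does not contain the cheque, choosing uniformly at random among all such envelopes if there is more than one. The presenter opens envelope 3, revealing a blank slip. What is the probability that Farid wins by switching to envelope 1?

6/7

Apply Bayes' rule, conditioning on where the cheque actually is.
If it is in envelope 1 (prior 1/3): the presenter has no choice, probability 1; weight (1/3)·1 = 1/3.
If it is in envelope 2 (prior 1/9): the presenter has 2 equally likely choices, so probability 1/2; weight (1/9)·(1/2) = 1/18.
If it is in envelope 3 (prior 5/9): the presenter opened envelope 3, so this case is ruled out; weight (5/9)·0 = 0.
The weights sum to 7/18.
So P(the cheque in envelope 1 | the presenter opened envelope 3) = (1/3) / (7/18) = 6/7.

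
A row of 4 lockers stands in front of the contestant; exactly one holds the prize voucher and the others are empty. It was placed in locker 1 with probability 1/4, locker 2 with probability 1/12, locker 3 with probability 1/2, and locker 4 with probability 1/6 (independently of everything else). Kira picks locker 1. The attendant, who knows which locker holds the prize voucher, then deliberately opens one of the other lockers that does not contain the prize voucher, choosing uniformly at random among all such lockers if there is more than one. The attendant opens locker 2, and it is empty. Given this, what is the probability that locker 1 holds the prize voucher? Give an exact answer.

Condition on the true location of the prize voucher.
If it is in locker 1 (prior 1/4): the attendant has 3 equally likely choices, so probability 1/3; weight (1/4)·(1/3) = 1/12.
If it is in locker 2 (prior 1/12): the attendant opened locker 2, so this case is ruled out; weight (1/12)·0 = 0.
If it is in locker 3 (prior 1/2): the attendant has 2 equally likely choices, so probability 1/2; weight (1/2)·(1/2) = 1/4.
If it is in locker 4 (prior 1/6): the attendant has 2 equally likely choices, so probability 1/2; weight (1/6)·(1/2) = 1/12.
The weights sum to 5/12.
So P(the prize voucher in locker 1 | the attendant opened locker 2) = (1/12) / (5/12) = 1/5.

1/5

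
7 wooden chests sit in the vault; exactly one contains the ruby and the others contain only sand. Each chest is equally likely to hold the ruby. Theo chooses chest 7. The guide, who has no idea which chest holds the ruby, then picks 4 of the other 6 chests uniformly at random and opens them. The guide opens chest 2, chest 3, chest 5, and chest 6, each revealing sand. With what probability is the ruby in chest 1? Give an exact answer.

Because the guide chose which chests to open without knowing where the ruby is, the choice is independent of the prize location. Learning that none of the 4 opened chests holds the ruby simply rules out those 4 locations and leaves the remaining 3 chests still equally likely by symmetry.
So P(the ruby in chest 1) = 1/3.

1/3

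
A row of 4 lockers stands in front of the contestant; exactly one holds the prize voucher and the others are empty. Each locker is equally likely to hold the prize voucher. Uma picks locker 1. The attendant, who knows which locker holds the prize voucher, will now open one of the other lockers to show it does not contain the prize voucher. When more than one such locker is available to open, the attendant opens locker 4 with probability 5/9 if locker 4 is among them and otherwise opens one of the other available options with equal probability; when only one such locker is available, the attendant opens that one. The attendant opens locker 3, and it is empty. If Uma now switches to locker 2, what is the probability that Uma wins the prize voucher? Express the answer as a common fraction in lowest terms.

8/21

Condition on the true location of the prize voucher.
If it is in locker 1 (prior 1/4): locker 4 is available but not opened; locker 3 gets probability (1 − 5/9)/2 = 2/9; weight (1/4)·(2/9) = 1/18.
If it is in locker 2 (prior 1/4): locker 4 is available but not opened, probability 4/9; weight (1/4)·(4/9) = 1/9.
If it is in locker 3 (prior 1/4): the attendant opened locker 3, so this case is ruled out; weight (1/4)·0 = 0.
If it is in locker 4 (prior 1/4): locker 4 holds the prize so is unavailable; the attendant chooses uniformly among the 2 others, probability 1/2; weight (1/4)·(1/2) = 1/8.
The weights sum to 7/24.
So P(the prize voucher in locker 2 | the attendant opened locker 3) = (1/9) / (7/24) = 8/21.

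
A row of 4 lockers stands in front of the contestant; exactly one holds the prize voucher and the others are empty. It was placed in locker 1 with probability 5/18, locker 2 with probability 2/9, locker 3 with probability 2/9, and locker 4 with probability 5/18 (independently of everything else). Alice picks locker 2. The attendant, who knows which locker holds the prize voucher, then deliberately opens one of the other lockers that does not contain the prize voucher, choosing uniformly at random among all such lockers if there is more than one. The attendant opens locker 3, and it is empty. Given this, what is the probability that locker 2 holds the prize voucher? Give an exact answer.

4/19

Consider each possible location of the prize voucher in turn.
If it is in either of lockers 1 and 4 (prior 5/18 each): the attendant has 2 equally likely choices, so probability 1/2; weight (5/18)·(1/2) = 5/36 each.
If it is in locker 2 (prior 2/9): the attendant has 3 equally likely choices, so probability 1/3; weight (2/9)·(1/3) = 2/27.
If it is in locker 3 (prior 2/9): the attendant opened locker 3, so this case is ruled out; weight (2/9)·0 = 0.
The weights sum to 19/54.
So P(the prize voucher in locker 2 | the attendant opened locker 3) = (2/27) / (19/54) = 4/19.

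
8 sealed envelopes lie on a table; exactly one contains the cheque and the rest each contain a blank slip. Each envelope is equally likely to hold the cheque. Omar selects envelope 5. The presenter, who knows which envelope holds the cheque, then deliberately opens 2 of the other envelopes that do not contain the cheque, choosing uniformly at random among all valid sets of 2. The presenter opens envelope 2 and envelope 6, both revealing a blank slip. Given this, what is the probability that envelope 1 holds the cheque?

Consider each possible location of the cheque in turn.
If it is in any of envelopes 1, 3, 4, 7, and 8 (prior 1/8 each): the presenter has 15 equally likely choices, so probability 1/15; weight (1/8)·(1/15) = 1/120 each.
If it is in either of envelopes 2 and 6 (prior 1/8 each): that envelope was opened and seen not to hold the prize — ruled out; weight (1/8)·0 = 0 each.
If it is in envelope 5 (prior 1/8): the presenter has 21 equally likely choices, so probability 1/21; weight (1/8)·(1/21) = 1/168.
The weights sum to 1/21.
So P(the cheque in envelope 1 | the presenter opened envelope 2 and envelope 6) = (1/120) / (1/21) = 7/40.

7/40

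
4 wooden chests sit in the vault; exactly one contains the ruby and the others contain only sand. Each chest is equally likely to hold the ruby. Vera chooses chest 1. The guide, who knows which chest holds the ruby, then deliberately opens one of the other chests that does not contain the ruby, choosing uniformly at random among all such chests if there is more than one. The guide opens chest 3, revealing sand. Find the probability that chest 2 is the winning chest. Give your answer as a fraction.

Apply Bayes' rule, conditioning on where the ruby actually is.
If it is in chest 1 (prior 1/4): the guide has 3 equally likely choices, so probability 1/3; weight (1/4)·(1/3) = 1/12.
If it is in either of chests 2 and 4 (prior 1/4 each): the guide has 2 equally likely choices, so probability 1/2; weight (1/4)·(1/2) = 1/8 each.
If it is in chest 3 (prior 1/4): the guide opened chest 3, so this case is ruled out; weight (1/4)·0 = 0.
The weights sum to 1/3.
So P(the ruby in chest 2 | the guide opened chest 3) = (1/8) / (1/3) = 3/8.

3/8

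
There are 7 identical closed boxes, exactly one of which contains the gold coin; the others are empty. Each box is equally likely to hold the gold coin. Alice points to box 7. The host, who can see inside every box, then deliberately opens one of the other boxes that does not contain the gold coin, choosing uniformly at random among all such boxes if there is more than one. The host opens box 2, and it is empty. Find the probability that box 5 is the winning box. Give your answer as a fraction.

Consider each possible location of the gold coin in turn.
If it is in any of boxes 1, 3, 4, 5, and 6 (prior 1/7 each): the host has 5 equally likely choices, so probability 1/5; weight (1/7)·(1/5) = 1/35 each.
If it is in box 2 (prior 1/7): the host opened box 2, so this case is ruled out; weight (1/7)·0 = 0.
If it is in box 7 (prior 1/7): the host has 6 equally likely choices, so probability 1/6; weight (1/7)·(1/6) = 1/42.
The weights sum to 1/6.
So P(the gold coin in box 5 | the host opened box 2) = (1/35) / (1/6) = 6/35.

6/35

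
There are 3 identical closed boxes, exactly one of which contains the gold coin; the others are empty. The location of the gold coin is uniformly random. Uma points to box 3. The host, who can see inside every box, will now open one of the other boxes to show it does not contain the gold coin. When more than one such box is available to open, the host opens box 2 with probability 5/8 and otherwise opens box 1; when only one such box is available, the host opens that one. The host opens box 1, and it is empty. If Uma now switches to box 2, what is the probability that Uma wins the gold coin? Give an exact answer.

Consider each possible location of the gold coin in turn.
If it is in box 1 (prior 1/3): the host opened box 1, so this case is ruled out; weight (1/3)·0 = 0.
If it is in box 2 (prior 1/3): only box 1 is available, probability 1; weight (1/3)·1 = 1/3.
If it is in box 3 (prior 1/3): box 2 is available but not opened, probability 3/8; weight (1/3)·(3/8) = 1/8.
The weights sum to 11/24.
So P(the gold coin in box 2 | the host opened box 1) = (1/3) / (11/24) = 8/11.

8/11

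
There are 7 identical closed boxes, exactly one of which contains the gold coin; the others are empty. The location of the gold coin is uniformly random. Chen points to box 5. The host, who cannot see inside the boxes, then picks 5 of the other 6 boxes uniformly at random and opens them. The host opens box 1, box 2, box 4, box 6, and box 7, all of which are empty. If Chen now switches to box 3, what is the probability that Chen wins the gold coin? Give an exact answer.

1/2

Apply Bayes' rule, conditioning on where the gold coin actually is.
If it is in any of boxes 1, 2, 4, 6, and 7 (prior 1/7 each): that box was opened and seen not to hold the prize — ruled out; weight (1/7)·0 = 0 each.
If it is in either of boxes 3 and 5 (prior 1/7 each): the host picks exactly this set with probability 1/6 regardless, and none is the prize; weight (1/7)·(1/6) = 1/42 each.
The weights sum to 1/21.
So P(the gold coin in box 3 | the host opened box 1, box 2, box 4, box 6, and box 7) = (1/42) / (1/21) = 1/2.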